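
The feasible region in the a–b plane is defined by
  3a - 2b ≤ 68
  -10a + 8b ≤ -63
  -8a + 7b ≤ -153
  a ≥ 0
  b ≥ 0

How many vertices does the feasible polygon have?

Intersecting each pair of boundary lines and keeping only the points that satisfy every inequality leaves:
  (34, 17)
  (68/3, 0)
  (153/8, 0)

3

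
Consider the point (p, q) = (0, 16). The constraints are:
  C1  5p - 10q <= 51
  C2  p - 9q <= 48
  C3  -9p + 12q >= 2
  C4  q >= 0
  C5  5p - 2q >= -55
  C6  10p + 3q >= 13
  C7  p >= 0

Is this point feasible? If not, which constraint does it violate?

C1: -160 ≤ 51 ✓
C2: -144 ≤ 48 ✓
C3: 192 ≥ 2 ✓
C4: 16 ≥ 0 ✓
C5: -32 ≥ -55 ✓
C6: 48 ≥ 13 ✓
C7: 0 ≥ 0 ✓

feasible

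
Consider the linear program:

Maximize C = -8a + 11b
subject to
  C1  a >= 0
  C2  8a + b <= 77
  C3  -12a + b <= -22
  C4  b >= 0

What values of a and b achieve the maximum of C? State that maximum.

a = 99/20, b = 187/5, maximum C = 1859/5

Extreme points and C = -8a + 11b:
  (99/20, 187/5) → C = 1859/5
  (77/8, 0) → C = -77
  (11/6, 0) → C = -44/3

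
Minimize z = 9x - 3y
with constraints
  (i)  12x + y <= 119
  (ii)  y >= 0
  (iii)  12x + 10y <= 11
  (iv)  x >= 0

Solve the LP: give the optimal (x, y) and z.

At the optimal vertex, 12x + 10y = 11 and x = 0.
Solving simultaneously gives x = 0, y = 11/10.

x = 0, y = 11/10, minimum z = -33/10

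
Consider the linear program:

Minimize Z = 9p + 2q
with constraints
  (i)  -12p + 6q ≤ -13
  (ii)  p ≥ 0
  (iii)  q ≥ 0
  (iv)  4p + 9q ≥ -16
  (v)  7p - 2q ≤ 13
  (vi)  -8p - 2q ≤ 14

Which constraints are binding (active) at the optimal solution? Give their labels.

Corner points and Z = 9p + 2q:
  (13/12, 0) → Z = 39/4
  (26/9, 65/18) → Z = 299/9
  (13/7, 0) → Z = 117/7

The minimum is at (13/12, 0). Substituting into each constraint, equality holds for (i) and (iii); the remaining constraints have slack.

(i) and (iii)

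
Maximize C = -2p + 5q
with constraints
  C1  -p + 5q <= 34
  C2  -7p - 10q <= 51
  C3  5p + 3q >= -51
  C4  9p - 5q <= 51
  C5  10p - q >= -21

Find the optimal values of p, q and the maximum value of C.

p = -71/49, q = 319/49, maximum C = 1737/49

Corner points and C = -2p + 5q:
  (85/8, 357/40) → C = 187/8
  (-71/49, 319/49) → C = 1737/49
  (51/25, -816/125) → C = -918/25
  (-261/107, -363/107) → C = -1293/107

The optimum lies where -p + 5q = 34 and 10p - q = -21.
Solving simultaneously gives p = -71/49, q = 319/49.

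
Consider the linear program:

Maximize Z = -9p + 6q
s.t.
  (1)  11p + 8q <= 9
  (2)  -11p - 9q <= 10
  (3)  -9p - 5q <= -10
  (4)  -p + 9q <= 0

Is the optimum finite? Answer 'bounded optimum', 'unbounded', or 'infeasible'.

Corner points and Z = -9p + 6q:
  (161/11, -19) → Z = -2703/11
  (35/17, -29/17) → Z = -489/17
  (70/13, -100/13) → Z = -1230/13
The feasible region has finitely many vertices and no improving ray; the maximum is -489/17 at (35/17, -29/17).

bounded optimum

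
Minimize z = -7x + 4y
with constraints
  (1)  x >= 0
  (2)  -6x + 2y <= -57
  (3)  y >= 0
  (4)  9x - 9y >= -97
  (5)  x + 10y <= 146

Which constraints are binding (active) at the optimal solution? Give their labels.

(3) and (5)

Extreme points and z = -7x + 4y:
  (19/2, 0) → z = -133/2
  (431/31, 819/62) → z = -1379/31
  (146, 0) → z = -1022

The minimum is at (146, 0). Substituting into each constraint, equality holds for (3) and (5); the remaining constraints have slack.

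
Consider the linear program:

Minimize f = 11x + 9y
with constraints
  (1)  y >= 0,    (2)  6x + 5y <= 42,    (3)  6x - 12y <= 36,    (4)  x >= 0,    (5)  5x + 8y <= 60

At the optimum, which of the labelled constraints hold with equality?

Vertices and f = 11x + 9y:
  (6, 0) → f = 66
  (0, 0) → f = 0
  (114/17, 6/17) → f = 1308/17
  (36/23, 150/23) → f = 1746/23
  (0, 15/2) → f = 135/2

The minimum is at (0, 0). Substituting into each constraint, equality holds for (1) and (4); the remaining constraints have slack.

(1) and (4)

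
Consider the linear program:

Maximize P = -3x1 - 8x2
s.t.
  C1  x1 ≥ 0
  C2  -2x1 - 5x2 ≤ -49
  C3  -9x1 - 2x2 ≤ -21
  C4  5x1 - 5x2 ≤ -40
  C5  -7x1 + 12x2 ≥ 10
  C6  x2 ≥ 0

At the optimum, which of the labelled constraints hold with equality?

C2 and C4

Corner points and P = -3x1 - 8x2:
  (0, 21/2) → P = -84
  (7/41, 399/41) → P = -3213/41
  (9/7, 65/7) → P = -547/7
The feasible region is unbounded (it extends along (0, 1), (1, 1)), but P strictly decreases along every unbounded feasible direction, so there is no improving ray and the maximum is attained at a vertex.

The maximum is at (9/7, 65/7). Substituting into each constraint, equality holds for C2 and C4; the remaining constraints have slack.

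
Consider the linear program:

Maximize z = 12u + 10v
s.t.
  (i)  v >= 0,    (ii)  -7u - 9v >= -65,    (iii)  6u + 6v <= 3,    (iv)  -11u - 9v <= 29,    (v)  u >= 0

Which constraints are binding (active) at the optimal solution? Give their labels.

(i) and (iii)

Extreme points and z = 12u + 10v:
  (1/2, 0) → z = 6
  (0, 0) → z = 0
  (0, 1/2) → z = 5

The maximum is at (1/2, 0). Substituting into each constraint, equality holds for (i) and (iii); the remaining constraints have slack.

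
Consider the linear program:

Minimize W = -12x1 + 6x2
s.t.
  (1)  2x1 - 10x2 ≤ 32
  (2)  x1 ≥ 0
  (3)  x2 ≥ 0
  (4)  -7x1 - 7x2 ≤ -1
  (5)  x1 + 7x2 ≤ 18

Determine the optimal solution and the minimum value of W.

Extreme points and W = -12x1 + 6x2:
  (16, 0) → W = -192
  (101/6, 1/6) → W = -201
  (0, 1/7) → W = 6/7
  (0, 18/7) → W = 108/7
  (1/7, 0) → W = -12/7

x1 = 101/6, x2 = 1/6, minimum W = -201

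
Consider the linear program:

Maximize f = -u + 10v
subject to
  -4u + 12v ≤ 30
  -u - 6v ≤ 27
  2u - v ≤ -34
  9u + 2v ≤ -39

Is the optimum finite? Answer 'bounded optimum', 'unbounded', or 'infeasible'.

infeasible

The boundaries -4u + 12v = 30 and -u - 6v = 27 meet at (-14, -13/6), but that point violates 2u - v ≤ -34. Every candidate vertex is excluded by some other constraint, so the feasible region is empty.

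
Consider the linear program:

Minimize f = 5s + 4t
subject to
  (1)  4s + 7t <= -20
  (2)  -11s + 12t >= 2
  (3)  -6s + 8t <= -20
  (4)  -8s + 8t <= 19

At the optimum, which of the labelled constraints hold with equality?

(2) and (4)

Corner points and f = 5s + 4t:
  (-16, -29/2) → f = -138
  (-53/2, -193/8) → f = -229
  (-39/2, -137/8) → f = -166

The minimum is at (-53/2, -193/8). Substituting into each constraint, equality holds for (2) and (4); the remaining constraints have slack.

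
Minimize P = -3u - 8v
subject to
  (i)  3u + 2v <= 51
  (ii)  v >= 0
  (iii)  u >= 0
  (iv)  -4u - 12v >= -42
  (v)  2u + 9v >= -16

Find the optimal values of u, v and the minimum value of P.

Feasible corners and P = -3u - 8v:
  (0, 0) → P = 0
  (21/2, 0) → P = -63/2
  (0, 7/2) → P = -28

At the optimal vertex, v = 0 and -4u - 12v = -42.
Solving simultaneously gives u = 21/2, v = 0.

u = 21/2, v = 0, minimum P = -63/2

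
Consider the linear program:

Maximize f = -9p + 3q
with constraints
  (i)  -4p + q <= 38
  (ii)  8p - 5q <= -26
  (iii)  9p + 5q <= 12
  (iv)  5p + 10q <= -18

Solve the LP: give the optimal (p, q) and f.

The binding constraints are -4p + q = 38 and 5p + 10q = -18.
Solving simultaneously gives p = -398/45, q = 118/45.

p = -398/45, q = 118/45, maximum f = 1312/15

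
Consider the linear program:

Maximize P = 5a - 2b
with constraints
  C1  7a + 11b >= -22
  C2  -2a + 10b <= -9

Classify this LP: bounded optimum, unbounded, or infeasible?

From the feasible point (-121/92, -107/92), moving in the direction (11, -7) keeps every constraint satisfied while P increases without bound.

unbounded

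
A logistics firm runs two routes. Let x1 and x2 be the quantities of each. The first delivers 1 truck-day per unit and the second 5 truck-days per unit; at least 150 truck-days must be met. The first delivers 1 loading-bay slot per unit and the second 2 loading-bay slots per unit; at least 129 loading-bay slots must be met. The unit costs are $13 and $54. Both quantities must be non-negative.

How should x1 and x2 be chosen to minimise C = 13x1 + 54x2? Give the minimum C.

Corner points and C = 13x1 + 54x2:
  (0, 129/2) → C = 3483
  (150, 0) → C = 1950
  (115, 7) → C = 1873
The feasible region is unbounded (it extends along (0, 1), (1, 0)), but C strictly increases along every unbounded feasible direction, so there is no improving ray and the minimum is attained at a vertex.

The optimum lies where x1 + 5x2 = 150 and x1 + 2x2 = 129.
Solving simultaneously gives x1 = 115, x2 = 7.

x1 = 115, x2 = 7, minimum C = 1873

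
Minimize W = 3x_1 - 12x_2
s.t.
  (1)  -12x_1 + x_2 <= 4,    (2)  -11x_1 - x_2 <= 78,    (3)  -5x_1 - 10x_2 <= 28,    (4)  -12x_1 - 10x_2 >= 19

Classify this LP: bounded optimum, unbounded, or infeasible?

bounded optimum

Vertices and W = 3x_1 - 12x_2:
  (-68/125, -316/125) → W = 3588/125
  (-59/132, -15/11) → W = 661/44
  (9/7, -241/70) → W = 1581/35
The feasible region has finitely many vertices and no improving ray; the minimum is 661/44 at (-59/132, -15/11).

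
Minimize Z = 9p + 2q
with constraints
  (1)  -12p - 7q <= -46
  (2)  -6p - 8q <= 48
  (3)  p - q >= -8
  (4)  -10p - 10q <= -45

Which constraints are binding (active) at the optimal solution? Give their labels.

Feasible corners and Z = 9p + 2q:
  (-10/19, 142/19) → Z = 194/19
  (29/10, 8/5) → Z = 293/10
  (42, -75/2) → Z = 303
The feasible region is unbounded (it extends along (1, 1), (4, -3)), but Z strictly increases along every unbounded feasible direction, so there is no improving ray and the minimum is attained at a vertex.

The minimum is at (-10/19, 142/19). Substituting into each constraint, equality holds for (1) and (3); the remaining constraints have slack.

(1) and (3)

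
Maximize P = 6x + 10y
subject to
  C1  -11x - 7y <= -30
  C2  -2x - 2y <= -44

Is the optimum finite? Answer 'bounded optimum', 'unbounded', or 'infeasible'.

unbounded

From the feasible point (-31, 53), moving in the direction (-7, 11) keeps every constraint satisfied while P increases without bound.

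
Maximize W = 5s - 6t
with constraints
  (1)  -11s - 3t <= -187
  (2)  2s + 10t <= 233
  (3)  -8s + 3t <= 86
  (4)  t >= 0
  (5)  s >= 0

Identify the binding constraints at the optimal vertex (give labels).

Feasible corners and W = 5s - 6t:
  (1171/104, 2189/104) → W = -7279/104
  (17, 0) → W = 85
  (233/2, 0) → W = 1165/2

The maximum is at (233/2, 0). Substituting into each constraint, equality holds for (2) and (4); the remaining constraints have slack.

(2) and (4)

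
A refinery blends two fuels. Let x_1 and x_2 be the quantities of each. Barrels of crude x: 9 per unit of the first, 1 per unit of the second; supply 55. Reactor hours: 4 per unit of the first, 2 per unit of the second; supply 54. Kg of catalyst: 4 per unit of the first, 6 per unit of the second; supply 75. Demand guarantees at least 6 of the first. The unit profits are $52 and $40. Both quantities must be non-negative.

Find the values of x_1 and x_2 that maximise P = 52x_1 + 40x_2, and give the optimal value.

Vertices and P = 52x_1 + 40x_2:
  (55/9, 0) → P = 2860/9
  (6, 0) → P = 312
  (6, 1) → P = 352

The binding constraints are 9x_1 + x_2 = 55 and x_1 = 6.
Solving simultaneously gives x_1 = 6, x_2 = 1.

x_1 = 6, x_2 = 1, maximum P = 352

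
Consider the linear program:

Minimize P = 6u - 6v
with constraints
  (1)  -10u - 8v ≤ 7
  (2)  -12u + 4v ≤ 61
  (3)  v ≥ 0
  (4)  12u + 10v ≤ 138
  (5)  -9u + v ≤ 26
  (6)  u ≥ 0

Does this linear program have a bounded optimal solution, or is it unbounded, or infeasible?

Feasible corners and P = 6u - 6v:
  (23/2, 0) → P = 69
  (0, 0) → P = 0
  (0, 69/5) → P = -414/5
The feasible region has finitely many vertices and no improving ray; the minimum is -414/5 at (0, 69/5).

bounded optimum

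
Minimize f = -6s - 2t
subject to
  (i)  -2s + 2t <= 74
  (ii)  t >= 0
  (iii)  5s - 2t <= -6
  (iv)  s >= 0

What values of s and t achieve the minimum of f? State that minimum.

Extreme points and f = -6s - 2t:
  (68/3, 179/3) → f = -766/3
  (0, 37) → f = -74
  (0, 3) → f = -6

The optimum lies where -2s + 2t = 74 and 5s - 2t = -6.
Solving simultaneously gives s = 68/3, t = 179/3.

s = 68/3, t = 179/3, minimum f = -766/3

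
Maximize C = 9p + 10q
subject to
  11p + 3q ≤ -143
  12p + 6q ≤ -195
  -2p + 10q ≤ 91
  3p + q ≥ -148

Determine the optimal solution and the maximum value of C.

p = -208/11, q = 117/22, maximum C = -117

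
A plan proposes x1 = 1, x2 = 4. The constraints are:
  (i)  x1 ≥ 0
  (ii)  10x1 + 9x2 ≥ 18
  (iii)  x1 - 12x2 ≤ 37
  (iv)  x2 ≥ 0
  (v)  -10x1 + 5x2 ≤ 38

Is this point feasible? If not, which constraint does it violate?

(i): 1 ≥ 0 ✓
(ii): 46 ≥ 18 ✓
(iii): -47 ≤ 37 ✓
(iv): 4 ≥ 0 ✓
(v): 10 ≤ 38 ✓

feasible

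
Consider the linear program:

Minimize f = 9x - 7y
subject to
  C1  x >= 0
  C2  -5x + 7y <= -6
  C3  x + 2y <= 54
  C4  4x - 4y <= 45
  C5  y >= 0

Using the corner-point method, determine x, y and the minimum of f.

x = 6/5, y = 0, minimum f = 54/5

Corner points and f = 9x - 7y:
  (390/17, 264/17) → f = 1662/17
  (6/5, 0) → f = 54/5
  (51/2, 57/4) → f = 519/4
  (45/4, 0) → f = 405/4

The binding constraints are -5x + 7y = -6 and y = 0.
Solving simultaneously gives x = 6/5, y = 0.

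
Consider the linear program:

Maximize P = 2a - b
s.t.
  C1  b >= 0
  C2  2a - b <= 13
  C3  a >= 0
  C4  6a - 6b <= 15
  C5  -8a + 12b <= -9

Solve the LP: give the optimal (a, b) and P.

a = 21/4, b = 11/4, maximum P = 31/4

Extreme points and P = 2a - b:
  (5/2, 0) → P = 5
  (9/8, 0) → P = 9/4
  (21/4, 11/4) → P = 31/4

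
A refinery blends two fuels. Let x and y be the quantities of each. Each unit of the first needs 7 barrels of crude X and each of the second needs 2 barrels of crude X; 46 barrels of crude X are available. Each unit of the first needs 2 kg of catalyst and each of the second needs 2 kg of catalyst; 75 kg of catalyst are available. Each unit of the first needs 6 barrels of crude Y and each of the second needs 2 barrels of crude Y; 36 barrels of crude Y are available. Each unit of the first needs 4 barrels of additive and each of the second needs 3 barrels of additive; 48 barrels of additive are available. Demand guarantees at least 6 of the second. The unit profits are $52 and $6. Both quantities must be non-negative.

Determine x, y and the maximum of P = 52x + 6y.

x = 4, y = 6, maximum P = 244

Extreme points and P = 52x + 6y:
  (0, 16) → P = 96
  (0, 6) → P = 36
  (6/5, 72/5) → P = 744/5
  (4, 6) → P = 244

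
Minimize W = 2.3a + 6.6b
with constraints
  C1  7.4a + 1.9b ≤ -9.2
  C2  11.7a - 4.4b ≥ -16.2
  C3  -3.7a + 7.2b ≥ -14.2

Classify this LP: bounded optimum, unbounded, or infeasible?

bounded optimum

Corner points and W = 2.3a + 6.6b:
  (-7126/5479, 1224/5479) → W = -41557/27395
  (-3926/6031, -376/163) → W = -100849/6031
  (-4478/1699, -5652/1699) → W = -238013/8495
The feasible region has finitely many vertices and no improving ray; the minimum is -238013/8495 at (-4478/1699, -5652/1699).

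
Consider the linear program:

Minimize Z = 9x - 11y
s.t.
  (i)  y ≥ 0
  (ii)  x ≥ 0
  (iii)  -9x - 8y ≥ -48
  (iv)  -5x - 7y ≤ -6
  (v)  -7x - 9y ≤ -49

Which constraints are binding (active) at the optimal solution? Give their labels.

(ii) and (iii)

Extreme points and Z = 9x - 11y:
  (0, 6) → Z = -66
  (0, 49/9) → Z = -539/9
  (8/5, 21/5) → Z = -159/5

The minimum is at (0, 6). Substituting into each constraint, equality holds for (ii) and (iii); the remaining constraints have slack.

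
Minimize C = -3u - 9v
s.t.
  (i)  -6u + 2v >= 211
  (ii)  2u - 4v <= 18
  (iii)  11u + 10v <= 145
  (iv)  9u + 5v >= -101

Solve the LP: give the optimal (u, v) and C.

u = -347/7, v = 2416/35, minimum C = -16539/35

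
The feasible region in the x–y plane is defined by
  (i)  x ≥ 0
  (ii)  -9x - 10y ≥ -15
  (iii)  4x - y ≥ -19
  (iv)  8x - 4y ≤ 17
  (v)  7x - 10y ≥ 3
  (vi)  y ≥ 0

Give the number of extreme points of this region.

The feasible vertices (each the meet of two boundaries and inside every other half-plane) are:
  (9/8, 39/80)
  (5/3, 0)
  (3/7, 0)

3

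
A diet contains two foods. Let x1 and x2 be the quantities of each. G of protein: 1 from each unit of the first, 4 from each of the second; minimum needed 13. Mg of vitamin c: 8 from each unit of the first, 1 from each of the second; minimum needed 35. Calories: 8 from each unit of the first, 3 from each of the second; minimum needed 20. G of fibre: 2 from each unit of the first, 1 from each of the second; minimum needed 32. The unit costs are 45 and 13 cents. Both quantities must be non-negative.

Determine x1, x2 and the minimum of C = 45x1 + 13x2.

Feasible corners and C = 45x1 + 13x2:
  (0, 35) → C = 455
  (16, 0) → C = 720
  (1/2, 31) → C = 851/2
The feasible region is unbounded (it extends along (0, 1), (1, 0)), but C strictly increases along every unbounded feasible direction, so there is no improving ray and the minimum is attained at a vertex.

x1 = 1/2, x2 = 31, minimum C = 851/2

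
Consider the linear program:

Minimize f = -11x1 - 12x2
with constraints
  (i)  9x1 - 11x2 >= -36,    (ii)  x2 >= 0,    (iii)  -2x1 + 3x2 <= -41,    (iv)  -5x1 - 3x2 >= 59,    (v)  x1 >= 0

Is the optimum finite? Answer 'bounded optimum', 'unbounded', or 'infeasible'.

The boundaries x2 = 0 and -2x1 + 3x2 = -41 meet at (41/2, 0), but that point violates -5x1 - 3x2 ≥ 59. Every candidate vertex is excluded by some other constraint, so the feasible region is empty.

infeasible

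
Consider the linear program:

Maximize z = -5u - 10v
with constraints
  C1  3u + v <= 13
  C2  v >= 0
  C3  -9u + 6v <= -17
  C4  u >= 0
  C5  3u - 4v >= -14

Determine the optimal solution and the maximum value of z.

Corner points and z = -5u - 10v:
  (13/3, 0) → z = -65/3
  (95/27, 22/9) → z = -1135/27
  (17/9, 0) → z = -85/9

At the optimal vertex, v = 0 and -9u + 6v = -17.
Solving simultaneously gives u = 17/9, v = 0.

u = 17/9, v = 0, maximum z = -85/9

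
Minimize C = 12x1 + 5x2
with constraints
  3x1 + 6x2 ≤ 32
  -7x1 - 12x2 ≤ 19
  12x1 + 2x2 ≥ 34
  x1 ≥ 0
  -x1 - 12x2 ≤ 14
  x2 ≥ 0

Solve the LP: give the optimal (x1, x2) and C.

x1 = 17/6, x2 = 0, minimum C = 34

Feasible corners and C = 12x1 + 5x2:
  (70/33, 47/11) → C = 515/11
  (32/3, 0) → C = 128
  (17/6, 0) → C = 34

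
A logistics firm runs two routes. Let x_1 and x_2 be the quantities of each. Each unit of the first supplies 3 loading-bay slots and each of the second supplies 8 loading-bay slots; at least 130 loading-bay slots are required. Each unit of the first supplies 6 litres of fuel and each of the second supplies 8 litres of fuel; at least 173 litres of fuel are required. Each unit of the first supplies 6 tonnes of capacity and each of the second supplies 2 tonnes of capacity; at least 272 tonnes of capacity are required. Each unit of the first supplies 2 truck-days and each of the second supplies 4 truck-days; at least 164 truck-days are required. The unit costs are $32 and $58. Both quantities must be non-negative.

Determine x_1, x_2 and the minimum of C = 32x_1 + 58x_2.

Feasible corners and C = 32x_1 + 58x_2:
  (0, 136) → C = 7888
  (82, 0) → C = 2624
  (38, 22) → C = 2492
The feasible region is unbounded (it extends along (0, 1), (1, 0)), but C strictly increases along every unbounded feasible direction, so there is no improving ray and the minimum is attained at a vertex.

At the optimal vertex, 6x_1 + 2x_2 = 272 and 2x_1 + 4x_2 = 164.
Solving simultaneously gives x_1 = 38, x_2 = 22.

x_1 = 38, x_2 = 22, minimum C = 2492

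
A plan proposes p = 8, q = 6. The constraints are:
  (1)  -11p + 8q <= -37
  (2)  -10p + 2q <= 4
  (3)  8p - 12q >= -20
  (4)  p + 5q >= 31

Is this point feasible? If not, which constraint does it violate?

feasible

(1): -40 ≤ -37 ✓
(2): -68 ≤ 4 ✓
(3): -8 ≥ -20 ✓
(4): 38 ≥ 31 ✓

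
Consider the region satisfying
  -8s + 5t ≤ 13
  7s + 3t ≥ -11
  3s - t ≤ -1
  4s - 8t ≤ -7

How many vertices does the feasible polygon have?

Of the 6 pairwise boundary intersections, those satisfying every inequality are:
  (8/7, 31/7)
  (-69/44, 1/11)
  (-1/20, 17/20)

3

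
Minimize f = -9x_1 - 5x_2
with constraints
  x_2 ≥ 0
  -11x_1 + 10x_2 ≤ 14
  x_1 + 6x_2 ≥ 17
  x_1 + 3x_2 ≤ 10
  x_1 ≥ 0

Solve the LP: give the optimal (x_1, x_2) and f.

x_1 = 3, x_2 = 7/3, minimum f = -116/3

Vertices and f = -9x_1 - 5x_2:
  (43/38, 201/76) → f = -1779/76
  (58/43, 124/43) → f = -1142/43
  (3, 7/3) → f = -116/3

At the optimal vertex, x_1 + 6x_2 = 17 and x_1 + 3x_2 = 10.
Solving simultaneously gives x_1 = 3, x_2 = 7/3.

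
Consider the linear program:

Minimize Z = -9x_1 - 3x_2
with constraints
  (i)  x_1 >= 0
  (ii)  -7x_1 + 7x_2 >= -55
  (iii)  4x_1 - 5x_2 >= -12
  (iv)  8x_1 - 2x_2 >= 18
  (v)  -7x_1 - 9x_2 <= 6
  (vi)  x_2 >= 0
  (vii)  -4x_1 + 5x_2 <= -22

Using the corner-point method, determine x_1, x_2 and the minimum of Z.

Feasible corners and Z = -9x_1 - 3x_2:
  (55/7, 0) → Z = -495/7
  (121/7, 66/7) → Z = -1287/7
  (11/2, 0) → Z = -99/2

The binding constraints are -7x_1 + 7x_2 = -55 and -4x_1 + 5x_2 = -22.
Solving simultaneously gives x_1 = 121/7, x_2 = 66/7.

x_1 = 121/7, x_2 = 66/7, minimum Z = -1287/7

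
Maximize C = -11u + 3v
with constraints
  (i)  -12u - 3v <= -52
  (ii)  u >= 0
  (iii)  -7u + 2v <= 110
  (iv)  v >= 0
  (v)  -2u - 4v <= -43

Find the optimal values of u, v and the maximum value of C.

u = 0, v = 55, maximum C = 165

Feasible corners and C = -11u + 3v:
  (0, 52/3) → C = 52
  (79/42, 206/21) → C = 367/42
  (0, 55) → C = 165
  (43/2, 0) → C = -473/2
The feasible region is unbounded (it extends along (2, 7), (1, 0)), but C strictly decreases along every unbounded feasible direction, so there is no improving ray and the maximum is attained at a vertex.

The binding constraints are u = 0 and -7u + 2v = 110.
Solving simultaneously gives u = 0, v = 55.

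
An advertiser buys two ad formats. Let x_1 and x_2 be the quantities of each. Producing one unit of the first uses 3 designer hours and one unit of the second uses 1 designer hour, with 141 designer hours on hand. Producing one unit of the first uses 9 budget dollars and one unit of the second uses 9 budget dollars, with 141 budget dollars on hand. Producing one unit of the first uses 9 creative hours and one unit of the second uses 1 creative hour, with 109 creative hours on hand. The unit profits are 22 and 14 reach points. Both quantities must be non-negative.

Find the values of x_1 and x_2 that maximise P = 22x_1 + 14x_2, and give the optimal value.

x_1 = 35/3, x_2 = 4, maximum P = 938/3

Feasible corners and P = 22x_1 + 14x_2:
  (0, 0) → P = 0
  (0, 47/3) → P = 658/3
  (109/9, 0) → P = 2398/9
  (35/3, 4) → P = 938/3

At the optimal vertex, 9x_1 + 9x_2 = 141 and 9x_1 + x_2 = 109.
Solving simultaneously gives x_1 = 35/3, x_2 = 4.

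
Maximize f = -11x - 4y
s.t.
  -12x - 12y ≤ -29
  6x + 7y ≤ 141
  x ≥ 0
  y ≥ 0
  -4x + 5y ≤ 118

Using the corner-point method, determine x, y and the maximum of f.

x = 0, y = 29/12, maximum f = -29/3

At the optimal vertex, -12x - 12y = -29 and x = 0.
Solving simultaneously gives x = 0, y = 29/12.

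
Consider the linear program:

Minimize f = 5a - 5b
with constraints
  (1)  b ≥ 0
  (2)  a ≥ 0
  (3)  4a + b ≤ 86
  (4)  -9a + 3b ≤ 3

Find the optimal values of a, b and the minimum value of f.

a = 85/7, b = 262/7, minimum f = -885/7

Extreme points and f = 5a - 5b:
  (0, 0) → f = 0
  (43/2, 0) → f = 215/2
  (0, 1) → f = -5
  (85/7, 262/7) → f = -885/7

At the optimal vertex, 4a + b = 86 and -9a + 3b = 3.
Solving simultaneously gives a = 85/7, b = 262/7.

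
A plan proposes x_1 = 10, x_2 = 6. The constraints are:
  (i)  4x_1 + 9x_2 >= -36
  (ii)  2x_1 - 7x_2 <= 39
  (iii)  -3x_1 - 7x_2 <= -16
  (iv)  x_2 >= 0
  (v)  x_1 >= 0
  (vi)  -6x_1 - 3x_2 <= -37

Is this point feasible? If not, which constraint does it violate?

feasible

(i): 94 ≥ -36 ✓
(ii): -22 ≤ 39 ✓
(iii): -72 ≤ -16 ✓
(iv): 6 ≥ 0 ✓
(v): 10 ≥ 0 ✓
(vi): -78 ≤ -37 ✓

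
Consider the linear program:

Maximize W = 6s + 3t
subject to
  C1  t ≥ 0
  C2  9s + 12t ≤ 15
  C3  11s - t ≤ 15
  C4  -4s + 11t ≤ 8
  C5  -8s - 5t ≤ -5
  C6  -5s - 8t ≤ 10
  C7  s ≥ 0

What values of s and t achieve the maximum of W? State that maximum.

s = 65/47, t = 10/47, maximum W = 420/47

Corner points and W = 6s + 3t:
  (15/11, 0) → W = 90/11
  (5/8, 0) → W = 15/4
  (65/47, 10/47) → W = 420/47
  (23/49, 44/49) → W = 270/49
  (5/36, 7/9) → W = 19/6

The binding constraints are 9s + 12t = 15 and 11s - t = 15.
Solving simultaneously gives s = 65/47, t = 10/47.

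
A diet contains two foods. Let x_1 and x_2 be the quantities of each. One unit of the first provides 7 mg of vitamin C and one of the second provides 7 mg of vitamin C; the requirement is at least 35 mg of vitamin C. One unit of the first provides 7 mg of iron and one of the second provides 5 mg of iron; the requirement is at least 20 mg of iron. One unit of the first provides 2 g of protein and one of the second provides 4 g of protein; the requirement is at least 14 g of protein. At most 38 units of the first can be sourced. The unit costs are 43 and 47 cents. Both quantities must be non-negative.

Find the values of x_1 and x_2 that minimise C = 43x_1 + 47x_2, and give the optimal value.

The feasible region is unbounded (it extends along (0, 1)), but C strictly increases along every unbounded feasible direction, so there is no improving ray and the minimum is attained at a vertex.

The binding constraints are 7x_1 + 7x_2 = 35 and 2x_1 + 4x_2 = 14.
Solving simultaneously gives x_1 = 3, x_2 = 2.

x_1 = 3, x_2 = 2, minimum C = 223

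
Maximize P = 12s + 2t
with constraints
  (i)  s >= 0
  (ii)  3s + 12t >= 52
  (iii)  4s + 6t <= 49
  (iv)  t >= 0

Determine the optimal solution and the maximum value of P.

s = 46/5, t = 61/30, maximum P = 1717/15

Feasible corners and P = 12s + 2t:
  (0, 13/3) → P = 26/3
  (0, 49/6) → P = 49/3
  (46/5, 61/30) → P = 1717/15

At the optimal vertex, 3s + 12t = 52 and 4s + 6t = 49.
Solving simultaneously gives s = 46/5, t = 61/30.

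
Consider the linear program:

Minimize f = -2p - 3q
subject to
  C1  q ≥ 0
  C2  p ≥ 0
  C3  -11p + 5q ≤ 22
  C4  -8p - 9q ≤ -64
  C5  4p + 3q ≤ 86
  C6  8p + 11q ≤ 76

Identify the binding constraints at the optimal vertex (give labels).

Feasible corners and f = -2p - 3q:
  (8, 0) → f = -16
  (19/2, 0) → f = -19
  (5/4, 6) → f = -41/2

The minimum is at (5/4, 6). Substituting into each constraint, equality holds for C4 and C6; the remaining constraints have slack.

C4 and C6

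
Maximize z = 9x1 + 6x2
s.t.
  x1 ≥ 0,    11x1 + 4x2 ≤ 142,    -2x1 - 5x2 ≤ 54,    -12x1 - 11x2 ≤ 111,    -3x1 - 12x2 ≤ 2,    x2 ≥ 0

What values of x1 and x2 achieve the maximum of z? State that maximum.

Feasible corners and z = 9x1 + 6x2:
  (0, 71/2) → z = 213
  (0, 0) → z = 0
  (142/11, 0) → z = 1278/11

The binding constraints are x1 = 0 and 11x1 + 4x2 = 142.
Solving simultaneously gives x1 = 0, x2 = 71/2.

x1 = 0, x2 = 71/2, maximum z = 213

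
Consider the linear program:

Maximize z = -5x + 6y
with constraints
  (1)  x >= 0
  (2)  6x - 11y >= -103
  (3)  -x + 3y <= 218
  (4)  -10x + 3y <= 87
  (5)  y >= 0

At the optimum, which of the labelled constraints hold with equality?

Vertices and z = -5x + 6y:
  (0, 103/11) → z = 618/11
  (0, 0) → z = 0
  (2089/7, 1205/7) → z = -3215/7
The feasible region is unbounded (it extends along (3, 1), (1, 0)), but z strictly decreases along every unbounded feasible direction, so there is no improving ray and the maximum is attained at a vertex.

The maximum is at (0, 103/11). Substituting into each constraint, equality holds for (1) and (2); the remaining constraints have slack.

(1) and (2)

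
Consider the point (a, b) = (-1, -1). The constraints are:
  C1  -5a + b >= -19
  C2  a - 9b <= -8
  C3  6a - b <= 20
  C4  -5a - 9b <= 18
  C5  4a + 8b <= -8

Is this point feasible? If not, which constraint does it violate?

not feasible — violates C2

Constraint C2: a - 9b = 8, which is not ≤ -8. All other constraints are satisfied.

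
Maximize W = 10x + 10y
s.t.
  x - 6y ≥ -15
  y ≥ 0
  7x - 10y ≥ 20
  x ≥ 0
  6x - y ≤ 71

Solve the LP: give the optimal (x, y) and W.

x = 63/5, y = 23/5, maximum W = 172

Feasible corners and W = 10x + 10y:
  (135/16, 125/32) → W = 1975/16
  (63/5, 23/5) → W = 172
  (20/7, 0) → W = 200/7
  (71/6, 0) → W = 355/3

At the optimal vertex, x - 6y = -15 and 6x - y = 71.
Solving simultaneously gives x = 63/5, y = 23/5.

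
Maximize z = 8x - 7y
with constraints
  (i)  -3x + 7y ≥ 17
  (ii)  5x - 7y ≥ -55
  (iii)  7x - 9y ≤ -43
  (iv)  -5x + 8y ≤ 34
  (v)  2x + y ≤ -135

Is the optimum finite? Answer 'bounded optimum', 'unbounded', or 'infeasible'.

infeasible

The boundaries -3x + 7y = 17 and 7x - 9y = -43 meet at (-74/11, -5/11), but that point violates 2x + y ≤ -135. Every candidate vertex is excluded by some other constraint, so the feasible region is empty.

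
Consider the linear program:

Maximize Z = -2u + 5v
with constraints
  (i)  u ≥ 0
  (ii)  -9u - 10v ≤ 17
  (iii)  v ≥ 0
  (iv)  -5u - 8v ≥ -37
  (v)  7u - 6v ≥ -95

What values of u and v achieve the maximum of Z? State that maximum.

u = 0, v = 37/8, maximum Z = 185/8

Extreme points and Z = -2u + 5v:
  (0, 0) → Z = 0
  (0, 37/8) → Z = 185/8
  (37/5, 0) → Z = -74/5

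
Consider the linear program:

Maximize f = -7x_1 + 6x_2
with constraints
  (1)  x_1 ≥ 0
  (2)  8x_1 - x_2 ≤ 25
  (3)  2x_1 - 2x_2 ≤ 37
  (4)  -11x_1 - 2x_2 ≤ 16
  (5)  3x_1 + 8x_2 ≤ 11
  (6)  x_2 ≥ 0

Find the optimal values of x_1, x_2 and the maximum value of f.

x_1 = 0, x_2 = 11/8, maximum f = 33/4

Vertices and f = -7x_1 + 6x_2:
  (0, 11/8) → f = 33/4
  (0, 0) → f = 0
  (211/67, 13/67) → f = -1399/67
  (25/8, 0) → f = -175/8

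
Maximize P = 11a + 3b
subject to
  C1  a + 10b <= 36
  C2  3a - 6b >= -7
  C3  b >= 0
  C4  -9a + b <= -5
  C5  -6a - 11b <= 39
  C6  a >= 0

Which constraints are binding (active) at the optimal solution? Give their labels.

Feasible corners and P = 11a + 3b:
  (73/18, 115/36) → P = 1951/36
  (36, 0) → P = 396
  (37/51, 26/17) → P = 641/51
  (5/9, 0) → P = 55/9

The maximum is at (36, 0). Substituting into each constraint, equality holds for C1 and C3; the remaining constraints have slack.

C1 and C3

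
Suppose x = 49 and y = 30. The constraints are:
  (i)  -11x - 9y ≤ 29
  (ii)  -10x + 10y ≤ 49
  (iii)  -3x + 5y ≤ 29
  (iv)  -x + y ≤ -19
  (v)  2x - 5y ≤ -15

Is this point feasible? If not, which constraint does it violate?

(i): -809 ≤ 29 ✓
(ii): -190 ≤ 49 ✓
(iii): 3 ≤ 29 ✓
(iv): -19 ≤ -19 ✓
(v): -52 ≤ -15 ✓

feasible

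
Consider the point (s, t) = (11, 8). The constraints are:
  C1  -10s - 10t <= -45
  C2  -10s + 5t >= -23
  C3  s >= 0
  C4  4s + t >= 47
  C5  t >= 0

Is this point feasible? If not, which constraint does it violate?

not feasible — violates C2

Constraint C2: -10s + 5t = -70, which is not ≥ -23. All other constraints are satisfied.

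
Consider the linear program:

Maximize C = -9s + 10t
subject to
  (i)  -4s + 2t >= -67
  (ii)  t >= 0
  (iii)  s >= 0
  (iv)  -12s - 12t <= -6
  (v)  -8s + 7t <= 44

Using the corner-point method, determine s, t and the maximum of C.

Extreme points and C = -9s + 10t:
  (67/4, 0) → C = -603/4
  (557/12, 178/3) → C = 2107/12
  (1/2, 0) → C = -9/2
  (0, 1/2) → C = 5
  (0, 44/7) → C = 440/7

The optimum lies where -4s + 2t = -67 and -8s + 7t = 44.
Solving simultaneously gives s = 557/12, t = 178/3.

s = 557/12, t = 178/3, maximum C = 2107/12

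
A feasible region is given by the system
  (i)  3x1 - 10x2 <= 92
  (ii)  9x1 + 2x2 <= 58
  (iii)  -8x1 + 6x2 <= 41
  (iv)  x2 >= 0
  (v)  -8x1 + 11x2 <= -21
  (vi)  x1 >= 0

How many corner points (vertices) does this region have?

3

The feasible vertices (each the meet of two boundaries and inside every other half-plane) are:
  (58/9, 0)
  (136/23, 55/23)
  (21/8, 0)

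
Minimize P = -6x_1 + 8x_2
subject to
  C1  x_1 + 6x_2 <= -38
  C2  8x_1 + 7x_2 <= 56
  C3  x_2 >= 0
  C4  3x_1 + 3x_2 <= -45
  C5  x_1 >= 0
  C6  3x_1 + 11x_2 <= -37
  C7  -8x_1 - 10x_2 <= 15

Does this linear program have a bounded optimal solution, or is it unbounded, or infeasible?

The boundaries 3x_1 + 11x_2 = -37 and -8x_1 - 10x_2 = 15 meet at (205/58, -251/58), but that point violates x_1 + 6x_2 ≤ -38. Every candidate vertex is excluded by some other constraint, so the feasible region is empty.

infeasible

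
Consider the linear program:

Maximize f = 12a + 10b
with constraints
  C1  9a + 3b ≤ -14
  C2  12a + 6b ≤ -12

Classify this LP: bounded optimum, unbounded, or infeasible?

unbounded

From the feasible point (-8/3, 10/3), moving in the direction (-6, 12) keeps every constraint satisfied while f increases without bound.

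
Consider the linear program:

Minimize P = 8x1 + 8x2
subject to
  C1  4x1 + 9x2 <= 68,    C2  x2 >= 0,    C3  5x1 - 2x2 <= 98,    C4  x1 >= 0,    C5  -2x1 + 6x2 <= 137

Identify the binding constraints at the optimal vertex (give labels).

C2 and C4

Feasible corners and P = 8x1 + 8x2:
  (17, 0) → P = 136
  (0, 68/9) → P = 544/9
  (0, 0) → P = 0

The minimum is at (0, 0). Substituting into each constraint, equality holds for C2 and C4; the remaining constraints have slack.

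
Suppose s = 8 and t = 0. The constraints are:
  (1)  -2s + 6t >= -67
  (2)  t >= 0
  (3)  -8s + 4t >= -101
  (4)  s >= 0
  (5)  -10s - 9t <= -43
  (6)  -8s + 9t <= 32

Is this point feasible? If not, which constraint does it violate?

(1): -16 ≥ -67 ✓
(2): 0 ≥ 0 ✓
(3): -64 ≥ -101 ✓
(4): 8 ≥ 0 ✓
(5): -80 ≤ -43 ✓
(6): -64 ≤ 32 ✓

feasible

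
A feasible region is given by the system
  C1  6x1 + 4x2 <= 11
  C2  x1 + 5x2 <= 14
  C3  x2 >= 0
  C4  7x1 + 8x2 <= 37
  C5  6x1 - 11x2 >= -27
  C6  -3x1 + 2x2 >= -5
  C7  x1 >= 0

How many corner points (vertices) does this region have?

5

Intersecting each pair of boundary lines and keeping only the points that satisfy every inequality leaves:
  (13/90, 38/15)
  (7/4, 1/8)
  (5/3, 0)
  (0, 0)
  (0, 27/11)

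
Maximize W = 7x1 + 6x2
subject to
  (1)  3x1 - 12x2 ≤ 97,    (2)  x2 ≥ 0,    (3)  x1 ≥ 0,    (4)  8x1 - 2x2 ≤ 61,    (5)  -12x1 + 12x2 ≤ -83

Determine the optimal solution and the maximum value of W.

Corner points and W = 7x1 + 6x2:
  (61/8, 0) → W = 427/8
  (83/12, 0) → W = 581/12
  (283/36, 17/18) → W = 2185/36

At the optimal vertex, 8x1 - 2x2 = 61 and -12x1 + 12x2 = -83.
Solving simultaneously gives x1 = 283/36, x2 = 17/18.

x1 = 283/36, x2 = 17/18, maximum W = 2185/36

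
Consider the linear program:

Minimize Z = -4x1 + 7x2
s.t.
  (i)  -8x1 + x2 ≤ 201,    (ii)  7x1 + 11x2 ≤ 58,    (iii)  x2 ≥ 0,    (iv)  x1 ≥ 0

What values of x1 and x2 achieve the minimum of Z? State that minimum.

x1 = 58/7, x2 = 0, minimum Z = -232/7

Corner points and Z = -4x1 + 7x2:
  (58/7, 0) → Z = -232/7
  (0, 58/11) → Z = 406/11
  (0, 0) → Z = 0

The optimum lies where 7x1 + 11x2 = 58 and x2 = 0.
Solving simultaneously gives x1 = 58/7, x2 = 0.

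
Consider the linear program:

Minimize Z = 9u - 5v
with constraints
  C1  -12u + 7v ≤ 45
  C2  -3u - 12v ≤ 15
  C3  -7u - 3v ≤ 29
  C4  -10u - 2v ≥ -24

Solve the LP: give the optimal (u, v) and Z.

u = -43/11, v = -3/11, minimum Z = -372/11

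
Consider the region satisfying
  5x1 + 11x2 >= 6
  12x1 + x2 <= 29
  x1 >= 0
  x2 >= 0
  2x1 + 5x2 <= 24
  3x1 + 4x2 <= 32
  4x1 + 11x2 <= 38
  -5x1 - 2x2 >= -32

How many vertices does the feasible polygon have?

The feasible vertices (each the meet of two boundaries and inside every other half-plane) are:
  (0, 6/11)
  (6/5, 0)
  (29/12, 0)
  (281/128, 85/32)
  (0, 38/11)

5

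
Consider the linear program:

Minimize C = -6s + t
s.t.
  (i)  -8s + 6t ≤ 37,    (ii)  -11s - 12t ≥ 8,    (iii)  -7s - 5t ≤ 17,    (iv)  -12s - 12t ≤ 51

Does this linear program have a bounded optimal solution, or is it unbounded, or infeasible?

From the feasible point (-82/27, 343/162), moving in the direction (12, -12) keeps every constraint satisfied while C decreases without bound.

unbounded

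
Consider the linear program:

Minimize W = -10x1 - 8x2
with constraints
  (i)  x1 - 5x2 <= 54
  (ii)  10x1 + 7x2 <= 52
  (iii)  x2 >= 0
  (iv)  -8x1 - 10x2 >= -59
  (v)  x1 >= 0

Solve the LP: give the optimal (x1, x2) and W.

x1 = 107/44, x2 = 87/22, minimum W = -1231/22

Feasible corners and W = -10x1 - 8x2:
  (26/5, 0) → W = -52
  (107/44, 87/22) → W = -1231/22
  (0, 0) → W = 0
  (0, 59/10) → W = -236/5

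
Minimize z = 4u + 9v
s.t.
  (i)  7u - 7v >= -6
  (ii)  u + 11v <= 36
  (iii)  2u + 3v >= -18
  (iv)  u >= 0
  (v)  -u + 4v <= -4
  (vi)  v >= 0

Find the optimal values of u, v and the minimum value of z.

Vertices and z = 4u + 9v:
  (188/15, 32/15) → z = 208/3
  (36, 0) → z = 144
  (4, 0) → z = 16

The binding constraints are -u + 4v = -4 and v = 0.
Solving simultaneously gives u = 4, v = 0.

u = 4, v = 0, minimum z = 16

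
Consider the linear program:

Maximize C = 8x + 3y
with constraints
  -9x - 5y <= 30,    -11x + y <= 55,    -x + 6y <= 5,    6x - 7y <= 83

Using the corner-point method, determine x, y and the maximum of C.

Feasible corners and C = 8x + 3y:
  (-205/59, 15/59) → C = -1595/59
  (205/93, -309/31) → C = -1141/93
  (533/29, 113/29) → C = 4603/29

x = 533/29, y = 113/29, maximum C = 4603/29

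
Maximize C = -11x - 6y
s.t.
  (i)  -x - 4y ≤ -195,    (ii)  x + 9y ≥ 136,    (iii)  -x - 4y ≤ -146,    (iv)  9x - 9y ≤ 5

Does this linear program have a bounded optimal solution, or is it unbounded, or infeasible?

From the feasible point (355/9, 350/9), moving in the direction (-4, 1) keeps every constraint satisfied while C increases without bound.

unbounded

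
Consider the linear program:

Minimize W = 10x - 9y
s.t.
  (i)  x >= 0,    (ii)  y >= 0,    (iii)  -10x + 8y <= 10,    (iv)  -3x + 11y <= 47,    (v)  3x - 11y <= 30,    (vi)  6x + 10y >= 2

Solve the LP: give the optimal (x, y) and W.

Vertices and W = 10x - 9y:
  (0, 5/4) → W = -45/4
  (0, 1/5) → W = -9/5
  (10, 0) → W = 100
  (1/3, 0) → W = 10/3
  (133/43, 220/43) → W = -650/43
The feasible region is unbounded (it extends along (11, 3)), but W strictly increases along every unbounded feasible direction, so there is no improving ray and the minimum is attained at a vertex.

x = 133/43, y = 220/43, minimum W = -650/43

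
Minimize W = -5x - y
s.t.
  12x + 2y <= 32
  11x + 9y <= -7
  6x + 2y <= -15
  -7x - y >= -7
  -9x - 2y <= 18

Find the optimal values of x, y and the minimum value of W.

x = 29/8, y = -147/8, minimum W = 1/4

Corner points and W = -5x - y:
  (29/8, -147/8) → W = 1/4
  (-1, -9/2) → W = 19/2
  (32/5, -189/5) → W = 29/5

The optimum lies where 6x + 2y = -15 and -7x - y = -7.
Solving simultaneously gives x = 29/8, y = -147/8.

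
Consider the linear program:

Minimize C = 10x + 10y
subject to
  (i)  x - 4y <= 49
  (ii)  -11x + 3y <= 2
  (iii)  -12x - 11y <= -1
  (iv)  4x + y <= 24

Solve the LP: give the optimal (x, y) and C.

x = 263/32, y = -71/8, minimum C = -105/16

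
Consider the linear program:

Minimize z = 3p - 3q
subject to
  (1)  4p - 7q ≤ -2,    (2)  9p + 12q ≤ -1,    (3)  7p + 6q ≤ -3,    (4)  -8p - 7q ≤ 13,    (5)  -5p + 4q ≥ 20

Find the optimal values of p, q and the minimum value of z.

Vertices and z = 3p - 3q:
  (-149/33, 109/33) → z = -258/11
  (-61/24, 175/96) → z = -419/32
  (-192/67, 95/67) → z = -861/67

At the optimal vertex, 9p + 12q = -1 and -8p - 7q = 13.
Solving simultaneously gives p = -149/33, q = 109/33.

p = -149/33, q = 109/33, minimum z = -258/11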